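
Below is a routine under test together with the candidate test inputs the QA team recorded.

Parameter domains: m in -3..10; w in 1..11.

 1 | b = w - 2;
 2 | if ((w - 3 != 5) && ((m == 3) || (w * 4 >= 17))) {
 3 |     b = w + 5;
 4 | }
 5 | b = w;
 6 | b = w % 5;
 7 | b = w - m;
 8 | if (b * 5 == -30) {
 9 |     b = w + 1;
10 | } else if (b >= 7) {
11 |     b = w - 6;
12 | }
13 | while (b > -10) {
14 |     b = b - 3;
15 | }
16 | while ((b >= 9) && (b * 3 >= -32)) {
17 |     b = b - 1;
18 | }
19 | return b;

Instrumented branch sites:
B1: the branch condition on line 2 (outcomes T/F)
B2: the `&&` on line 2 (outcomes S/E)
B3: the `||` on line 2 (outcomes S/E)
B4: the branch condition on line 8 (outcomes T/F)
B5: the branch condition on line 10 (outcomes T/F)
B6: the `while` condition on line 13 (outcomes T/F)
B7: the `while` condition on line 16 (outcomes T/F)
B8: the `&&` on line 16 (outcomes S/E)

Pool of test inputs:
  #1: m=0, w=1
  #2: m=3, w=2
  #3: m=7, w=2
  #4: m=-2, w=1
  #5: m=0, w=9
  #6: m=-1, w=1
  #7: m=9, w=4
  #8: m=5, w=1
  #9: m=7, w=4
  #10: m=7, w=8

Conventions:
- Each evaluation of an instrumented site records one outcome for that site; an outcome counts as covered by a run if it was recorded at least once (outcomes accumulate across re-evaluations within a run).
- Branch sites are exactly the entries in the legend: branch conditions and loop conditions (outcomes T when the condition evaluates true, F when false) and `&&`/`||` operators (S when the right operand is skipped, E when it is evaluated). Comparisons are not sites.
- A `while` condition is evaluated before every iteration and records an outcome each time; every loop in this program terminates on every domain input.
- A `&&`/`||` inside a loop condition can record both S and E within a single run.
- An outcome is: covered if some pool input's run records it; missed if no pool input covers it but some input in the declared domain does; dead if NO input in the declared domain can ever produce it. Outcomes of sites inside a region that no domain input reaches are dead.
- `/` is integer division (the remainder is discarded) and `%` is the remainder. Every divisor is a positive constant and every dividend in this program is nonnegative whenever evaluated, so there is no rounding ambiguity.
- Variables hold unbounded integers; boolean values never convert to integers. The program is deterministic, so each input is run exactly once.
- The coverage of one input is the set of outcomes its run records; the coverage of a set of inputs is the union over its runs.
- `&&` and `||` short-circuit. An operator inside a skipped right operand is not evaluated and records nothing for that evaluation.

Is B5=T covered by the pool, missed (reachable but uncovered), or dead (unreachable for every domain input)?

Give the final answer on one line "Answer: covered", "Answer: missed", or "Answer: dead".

B5=T is recorded by pool input(s) 5 -> covered

Answer: covered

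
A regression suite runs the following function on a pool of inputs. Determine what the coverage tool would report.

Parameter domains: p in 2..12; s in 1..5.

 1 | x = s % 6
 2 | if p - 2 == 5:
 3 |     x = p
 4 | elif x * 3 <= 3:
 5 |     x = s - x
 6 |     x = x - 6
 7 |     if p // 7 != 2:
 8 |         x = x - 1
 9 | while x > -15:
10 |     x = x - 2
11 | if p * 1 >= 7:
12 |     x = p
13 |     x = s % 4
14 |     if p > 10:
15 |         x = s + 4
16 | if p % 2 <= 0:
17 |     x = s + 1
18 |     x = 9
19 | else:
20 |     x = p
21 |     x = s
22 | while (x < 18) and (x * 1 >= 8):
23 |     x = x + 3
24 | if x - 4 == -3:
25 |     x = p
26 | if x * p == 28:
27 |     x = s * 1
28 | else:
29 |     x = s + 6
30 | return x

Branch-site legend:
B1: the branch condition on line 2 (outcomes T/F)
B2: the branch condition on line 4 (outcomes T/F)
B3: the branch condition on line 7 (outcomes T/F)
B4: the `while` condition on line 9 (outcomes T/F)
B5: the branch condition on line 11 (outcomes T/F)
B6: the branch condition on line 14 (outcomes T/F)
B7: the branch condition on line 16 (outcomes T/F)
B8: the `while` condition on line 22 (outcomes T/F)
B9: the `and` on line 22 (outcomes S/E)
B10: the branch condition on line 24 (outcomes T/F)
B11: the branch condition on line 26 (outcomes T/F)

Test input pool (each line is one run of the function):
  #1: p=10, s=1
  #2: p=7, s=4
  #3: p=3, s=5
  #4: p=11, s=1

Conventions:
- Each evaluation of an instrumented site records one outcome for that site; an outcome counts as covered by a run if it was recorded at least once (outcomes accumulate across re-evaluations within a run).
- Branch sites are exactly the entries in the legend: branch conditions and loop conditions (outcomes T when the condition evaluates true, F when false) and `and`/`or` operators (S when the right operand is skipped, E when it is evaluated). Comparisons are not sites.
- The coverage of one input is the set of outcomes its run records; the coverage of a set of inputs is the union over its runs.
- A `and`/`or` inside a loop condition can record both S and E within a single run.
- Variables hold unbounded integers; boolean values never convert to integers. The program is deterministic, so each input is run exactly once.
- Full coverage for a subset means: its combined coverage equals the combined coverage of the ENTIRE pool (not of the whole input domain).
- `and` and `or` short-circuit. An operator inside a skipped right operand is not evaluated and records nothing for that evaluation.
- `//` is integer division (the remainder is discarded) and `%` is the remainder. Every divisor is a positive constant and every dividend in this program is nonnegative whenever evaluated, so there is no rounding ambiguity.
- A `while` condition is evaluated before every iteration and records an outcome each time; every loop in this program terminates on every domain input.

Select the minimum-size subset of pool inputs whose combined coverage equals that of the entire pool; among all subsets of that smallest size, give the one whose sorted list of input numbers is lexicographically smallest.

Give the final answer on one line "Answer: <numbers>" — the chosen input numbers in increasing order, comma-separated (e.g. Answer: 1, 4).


input #1 (p=10, s=1): covers B1=F, B2=T, B3=T, B4=T, B4=F, B5=T, B6=F, B7=T, B8=T, B8=F, B9=S, B9=E, B10=F, B11=F
input #2 (p=7, s=4): covers B1=T, B4=T, B4=F, B5=T, B6=F, B7=F, B8=F, B9=E, B10=F, B11=T
input #3 (p=3, s=5): covers B1=F, B2=F, B4=T, B4=F, B5=F, B7=F, B8=F, B9=E, B10=F, B11=F
input #4 (p=11, s=1): covers B1=F, B2=T, B3=T, B4=T, B4=F, B5=T, B6=T, B7=F, B8=F, B9=E, B10=T, B11=F
together the pool reaches 21 outcomes: B1=T, B1=F, B2=T, B2=F, B3=T, B4=T, B4=F, B5=T, B5=F, B6=T, B6=F, B7=T, B7=F, B8=T, B8=F, B9=S, B9=E, B10=T, B10=F, B11=T, B11=F
size 1 is not enough: best union over all size-1 subsets is 14/21
size 2 is not enough: best union over all size-2 subsets is 17/21
size 3 is not enough: best union over all size-3 subsets is 19/21
inputs {1, 2, 3, 4} (size 4) cover everything; no size-4 subset with a lexicographically smaller index list covers all 21
Answer: 1, 2, 3, 4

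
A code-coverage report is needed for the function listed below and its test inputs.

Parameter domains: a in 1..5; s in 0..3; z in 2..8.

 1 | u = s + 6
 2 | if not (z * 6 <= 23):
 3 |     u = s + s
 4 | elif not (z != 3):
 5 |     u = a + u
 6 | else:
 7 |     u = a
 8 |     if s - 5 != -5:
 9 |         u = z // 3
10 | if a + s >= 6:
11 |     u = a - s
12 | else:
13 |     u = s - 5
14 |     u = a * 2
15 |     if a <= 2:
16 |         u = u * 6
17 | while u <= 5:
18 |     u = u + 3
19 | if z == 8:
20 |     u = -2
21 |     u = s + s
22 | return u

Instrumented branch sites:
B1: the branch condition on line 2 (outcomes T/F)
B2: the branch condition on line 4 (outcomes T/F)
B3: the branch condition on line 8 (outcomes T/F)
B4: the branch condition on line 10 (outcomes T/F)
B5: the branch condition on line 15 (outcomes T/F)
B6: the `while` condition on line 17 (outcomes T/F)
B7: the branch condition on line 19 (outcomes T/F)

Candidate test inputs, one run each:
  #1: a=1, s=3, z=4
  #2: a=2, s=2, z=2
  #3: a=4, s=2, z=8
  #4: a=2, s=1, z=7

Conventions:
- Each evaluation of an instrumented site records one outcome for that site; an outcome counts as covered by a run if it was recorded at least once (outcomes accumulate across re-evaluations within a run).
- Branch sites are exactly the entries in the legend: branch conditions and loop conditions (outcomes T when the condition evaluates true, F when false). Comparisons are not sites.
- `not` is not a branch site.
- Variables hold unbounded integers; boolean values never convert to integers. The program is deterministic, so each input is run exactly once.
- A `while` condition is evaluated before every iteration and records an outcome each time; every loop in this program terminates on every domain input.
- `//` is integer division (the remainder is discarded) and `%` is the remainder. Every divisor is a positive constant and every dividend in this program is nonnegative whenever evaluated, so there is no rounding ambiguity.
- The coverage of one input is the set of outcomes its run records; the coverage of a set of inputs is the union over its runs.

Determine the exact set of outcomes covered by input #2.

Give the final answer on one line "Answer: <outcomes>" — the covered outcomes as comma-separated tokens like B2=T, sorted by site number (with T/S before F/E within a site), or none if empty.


Simulating input #2 (a=2, s=2, z=2) step by step:
  B1->F, B2->F, B3->T, B4->F, B5->T, B6->F, B7->F
as a set, this run covers: B1=F, B2=F, B3=T, B4=F, B5=T, B6=F, B7=F
Answer: B1=F, B2=F, B3=T, B4=F, B5=T, B6=F, B7=F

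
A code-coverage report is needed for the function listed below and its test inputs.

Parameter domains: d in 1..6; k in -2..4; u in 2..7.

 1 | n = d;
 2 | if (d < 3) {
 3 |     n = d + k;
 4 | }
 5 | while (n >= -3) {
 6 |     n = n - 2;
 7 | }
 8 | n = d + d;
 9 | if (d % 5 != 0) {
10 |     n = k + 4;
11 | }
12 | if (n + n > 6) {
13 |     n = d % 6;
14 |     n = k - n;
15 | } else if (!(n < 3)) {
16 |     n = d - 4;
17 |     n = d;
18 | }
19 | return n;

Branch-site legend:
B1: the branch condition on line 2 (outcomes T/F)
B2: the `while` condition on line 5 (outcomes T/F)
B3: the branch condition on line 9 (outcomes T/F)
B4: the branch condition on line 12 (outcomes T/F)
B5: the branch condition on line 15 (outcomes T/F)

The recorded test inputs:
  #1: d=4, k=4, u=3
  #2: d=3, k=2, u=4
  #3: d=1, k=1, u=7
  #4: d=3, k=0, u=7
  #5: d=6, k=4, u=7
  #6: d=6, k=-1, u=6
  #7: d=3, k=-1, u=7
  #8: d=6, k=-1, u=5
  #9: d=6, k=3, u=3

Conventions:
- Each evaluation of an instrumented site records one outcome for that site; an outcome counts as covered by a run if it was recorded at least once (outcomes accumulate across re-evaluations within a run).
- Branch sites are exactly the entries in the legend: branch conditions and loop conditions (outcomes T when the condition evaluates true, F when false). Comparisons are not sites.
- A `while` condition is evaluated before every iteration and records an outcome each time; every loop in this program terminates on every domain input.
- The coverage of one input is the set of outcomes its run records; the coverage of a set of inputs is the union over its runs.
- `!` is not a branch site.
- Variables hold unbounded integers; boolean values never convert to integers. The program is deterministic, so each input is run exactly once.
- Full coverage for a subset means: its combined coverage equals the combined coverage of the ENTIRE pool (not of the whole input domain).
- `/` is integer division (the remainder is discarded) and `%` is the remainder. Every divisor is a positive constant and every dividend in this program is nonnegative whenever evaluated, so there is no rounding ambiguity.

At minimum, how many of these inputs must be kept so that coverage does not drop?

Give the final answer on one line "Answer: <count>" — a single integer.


run #1 (d=4, k=4, u=3) runs B1->F, B2->T, B2->T, B2->T, B2->T, B2->F, B3->T, B4->T; records B1=F, B2=T, B2=F, B3=T, B4=T
run #2 (d=3, k=2, u=4) runs B1->F, B2->T, B2->T, B2->T, B2->T, B2->F, B3->T, B4->T; records B1=F, B2=T, B2=F, B3=T, B4=T
run #3 (d=1, k=1, u=7) runs B1->T, B2->T, B2->T, B2->T, B2->F, B3->T, B4->T; records B1=T, B2=T, B2=F, B3=T, B4=T
run #4 (d=3, k=0, u=7) runs B1->F, B2->T, B2->T, B2->T, B2->T, B2->F, B3->T, B4->T; records B1=F, B2=T, B2=F, B3=T, B4=T
run #5 (d=6, k=4, u=7) runs B1->F, B2->T, B2->T, B2->T, B2->T, B2->T, B2->F, B3->T, B4->T; records B1=F, B2=T, B2=F, B3=T, B4=T
run #6 (d=6, k=-1, u=6) runs B1->F, B2->T, B2->T, B2->T, B2->T, B2->T, B2->F, B3->T, B4->F, B5->T; records B1=F, B2=T, B2=F, B3=T, B4=F, B5=T
run #7 (d=3, k=-1, u=7) runs B1->F, B2->T, B2->T, B2->T, B2->T, B2->F, B3->T, B4->F, B5->T; records B1=F, B2=T, B2=F, B3=T, B4=F, B5=T
run #8 (d=6, k=-1, u=5) runs B1->F, B2->T, B2->T, B2->T, B2->T, B2->T, B2->F, B3->T, B4->F, B5->T; records B1=F, B2=T, B2=F, B3=T, B4=F, B5=T
run #9 (d=6, k=3, u=3) runs B1->F, B2->T, B2->T, B2->T, B2->T, B2->T, B2->F, B3->T, B4->T; records B1=F, B2=T, B2=F, B3=T, B4=T
together the pool reaches 8 outcomes: B1=T, B1=F, B2=T, B2=F, B3=T, B4=T, B4=F, B5=T
no size-1 subset reaches all 8 outcomes (best union: 6/8)
inputs {3, 6} (size 2) cover everything; no size-2 subset with a lexicographically smaller index list covers all 8
Answer: 2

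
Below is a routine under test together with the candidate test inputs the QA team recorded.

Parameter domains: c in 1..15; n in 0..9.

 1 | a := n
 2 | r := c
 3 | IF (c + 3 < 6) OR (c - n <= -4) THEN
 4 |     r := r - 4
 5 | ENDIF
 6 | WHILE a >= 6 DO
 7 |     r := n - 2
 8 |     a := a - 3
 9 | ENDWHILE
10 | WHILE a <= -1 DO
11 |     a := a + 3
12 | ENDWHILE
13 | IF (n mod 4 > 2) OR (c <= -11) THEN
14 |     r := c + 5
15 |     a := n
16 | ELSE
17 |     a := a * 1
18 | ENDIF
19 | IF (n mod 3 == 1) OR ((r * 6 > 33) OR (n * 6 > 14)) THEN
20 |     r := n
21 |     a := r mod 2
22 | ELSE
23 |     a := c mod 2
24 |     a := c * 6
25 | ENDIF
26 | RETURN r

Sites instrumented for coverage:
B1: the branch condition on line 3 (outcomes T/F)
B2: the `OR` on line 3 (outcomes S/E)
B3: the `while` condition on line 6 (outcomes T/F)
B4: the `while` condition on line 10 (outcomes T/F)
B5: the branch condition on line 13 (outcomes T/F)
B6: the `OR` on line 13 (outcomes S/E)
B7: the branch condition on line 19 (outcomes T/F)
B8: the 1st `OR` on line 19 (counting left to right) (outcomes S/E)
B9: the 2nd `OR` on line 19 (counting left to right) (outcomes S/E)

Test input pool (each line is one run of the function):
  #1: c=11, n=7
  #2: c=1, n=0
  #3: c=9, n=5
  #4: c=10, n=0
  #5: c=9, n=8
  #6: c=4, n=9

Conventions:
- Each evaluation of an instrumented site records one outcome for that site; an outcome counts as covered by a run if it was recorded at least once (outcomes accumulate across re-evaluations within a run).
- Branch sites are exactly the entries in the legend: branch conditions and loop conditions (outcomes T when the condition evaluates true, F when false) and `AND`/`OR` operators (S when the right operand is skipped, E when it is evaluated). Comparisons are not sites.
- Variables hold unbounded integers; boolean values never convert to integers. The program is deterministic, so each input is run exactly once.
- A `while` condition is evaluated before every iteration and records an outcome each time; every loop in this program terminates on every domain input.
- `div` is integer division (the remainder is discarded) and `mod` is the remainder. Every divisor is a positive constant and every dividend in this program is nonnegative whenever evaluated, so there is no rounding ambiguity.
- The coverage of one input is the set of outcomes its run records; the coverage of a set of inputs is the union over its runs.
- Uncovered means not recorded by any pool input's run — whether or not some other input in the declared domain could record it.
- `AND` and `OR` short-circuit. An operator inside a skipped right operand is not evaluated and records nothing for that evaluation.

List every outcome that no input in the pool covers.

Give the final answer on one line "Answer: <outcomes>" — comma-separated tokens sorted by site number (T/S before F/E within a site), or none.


run #1 (c=11, n=7) runs B2->E, B1->F, B3->T, B3->F, B4->F, B6->S, B5->T, B8->S, B7->T; records B1=F, B2=E, B3=T, B3=F, B4=F, B5=T, B6=S, B7=T, B8=S
run #2 (c=1, n=0) runs B2->S, B1->T, B3->F, B4->F, B6->E, B5->F, B8->E, B9->E, B7->F; records B1=T, B2=S, B3=F, B4=F, B5=F, B6=E, B7=F, B8=E, B9=E
run #3 (c=9, n=5) runs B2->E, B1->F, B3->F, B4->F, B6->E, B5->F, B8->E, B9->S, B7->T; records B1=F, B2=E, B3=F, B4=F, B5=F, B6=E, B7=T, B8=E, B9=S
run #4 (c=10, n=0) runs B2->E, B1->F, B3->F, B4->F, B6->E, B5->F, B8->E, B9->S, B7->T; records B1=F, B2=E, B3=F, B4=F, B5=F, B6=E, B7=T, B8=E, B9=S
run #5 (c=9, n=8) runs B2->E, B1->F, B3->T, B3->F, B4->F, B6->E, B5->F, B8->E, B9->S, B7->T; records B1=F, B2=E, B3=T, B3=F, B4=F, B5=F, B6=E, B7=T, B8=E, B9=S
run #6 (c=4, n=9) runs B2->E, B1->T, B3->T, B3->T, B3->F, B4->F, B6->E, B5->F, B8->E, B9->S, B7->T; records B1=T, B2=E, B3=T, B3=F, B4=F, B5=F, B6=E, B7=T, B8=E, B9=S
union over the pool: B1=T, B1=F, B2=S, B2=E, B3=T, B3=F, B4=F, B5=T, B5=F, B6=S, B6=E, B7=T, B7=F, B8=S, B8=E, B9=S, B9=E
uncovered (1 of 18): B4=T
Answer: B4=T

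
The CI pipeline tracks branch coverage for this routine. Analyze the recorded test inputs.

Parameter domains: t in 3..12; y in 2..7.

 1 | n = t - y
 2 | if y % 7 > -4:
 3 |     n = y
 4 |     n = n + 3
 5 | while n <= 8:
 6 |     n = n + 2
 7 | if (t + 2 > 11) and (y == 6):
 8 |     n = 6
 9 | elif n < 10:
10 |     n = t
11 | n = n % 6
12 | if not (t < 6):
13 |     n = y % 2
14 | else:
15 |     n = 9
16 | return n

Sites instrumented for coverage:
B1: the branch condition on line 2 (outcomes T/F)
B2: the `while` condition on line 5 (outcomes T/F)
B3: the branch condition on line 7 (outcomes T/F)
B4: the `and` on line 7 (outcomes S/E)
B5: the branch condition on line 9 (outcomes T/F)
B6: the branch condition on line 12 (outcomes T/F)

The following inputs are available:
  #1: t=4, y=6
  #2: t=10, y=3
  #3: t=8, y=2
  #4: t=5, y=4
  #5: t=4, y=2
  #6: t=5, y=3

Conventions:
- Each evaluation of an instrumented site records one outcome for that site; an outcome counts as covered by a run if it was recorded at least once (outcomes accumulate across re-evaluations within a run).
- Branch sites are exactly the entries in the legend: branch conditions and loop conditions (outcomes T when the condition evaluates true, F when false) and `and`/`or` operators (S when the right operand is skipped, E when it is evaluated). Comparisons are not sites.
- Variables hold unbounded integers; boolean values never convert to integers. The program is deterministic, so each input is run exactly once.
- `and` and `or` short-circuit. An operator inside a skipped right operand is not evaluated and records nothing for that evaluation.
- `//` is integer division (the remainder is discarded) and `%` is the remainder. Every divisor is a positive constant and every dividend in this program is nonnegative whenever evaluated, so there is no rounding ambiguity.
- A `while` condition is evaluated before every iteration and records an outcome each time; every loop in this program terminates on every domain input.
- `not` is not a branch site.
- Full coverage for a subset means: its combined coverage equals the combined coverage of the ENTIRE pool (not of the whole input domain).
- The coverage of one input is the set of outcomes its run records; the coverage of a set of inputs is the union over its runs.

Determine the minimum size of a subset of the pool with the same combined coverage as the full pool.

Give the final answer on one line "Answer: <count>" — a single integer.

#1 (t=4, y=6) -> B1->T, B2->F, B4->S, B3->F, B5->T, B6->F; covered: B1=T, B2=F, B3=F, B4=S, B5=T, B6=F
#2 (t=10, y=3) -> B1->T, B2->T, B2->T, B2->F, B4->E, B3->F, B5->F, B6->T; covered: B1=T, B2=T, B2=F, B3=F, B4=E, B5=F, B6=T
#3 (t=8, y=2) -> B1->T, B2->T, B2->T, B2->F, B4->S, B3->F, B5->T, B6->T; covered: B1=T, B2=T, B2=F, B3=F, B4=S, B5=T, B6=T
#4 (t=5, y=4) -> B1->T, B2->T, B2->F, B4->S, B3->F, B5->T, B6->F; covered: B1=T, B2=T, B2=F, B3=F, B4=S, B5=T, B6=F
#5 (t=4, y=2) -> B1->T, B2->T, B2->T, B2->F, B4->S, B3->F, B5->T, B6->F; covered: B1=T, B2=T, B2=F, B3=F, B4=S, B5=T, B6=F
#6 (t=5, y=3) -> B1->T, B2->T, B2->T, B2->F, B4->S, B3->F, B5->F, B6->F; covered: B1=T, B2=T, B2=F, B3=F, B4=S, B5=F, B6=F
the full pool covers 10 outcomes: B1=T, B2=T, B2=F, B3=F, B4=S, B4=E, B5=T, B5=F, B6=T, B6=F
checked all size-1 subsets: none covers 10 outcomes (max 7/10)
the canonical winner is {1, 2}: size 2, full 10-outcome coverage, earliest index list among size-2 covers

Answer: 2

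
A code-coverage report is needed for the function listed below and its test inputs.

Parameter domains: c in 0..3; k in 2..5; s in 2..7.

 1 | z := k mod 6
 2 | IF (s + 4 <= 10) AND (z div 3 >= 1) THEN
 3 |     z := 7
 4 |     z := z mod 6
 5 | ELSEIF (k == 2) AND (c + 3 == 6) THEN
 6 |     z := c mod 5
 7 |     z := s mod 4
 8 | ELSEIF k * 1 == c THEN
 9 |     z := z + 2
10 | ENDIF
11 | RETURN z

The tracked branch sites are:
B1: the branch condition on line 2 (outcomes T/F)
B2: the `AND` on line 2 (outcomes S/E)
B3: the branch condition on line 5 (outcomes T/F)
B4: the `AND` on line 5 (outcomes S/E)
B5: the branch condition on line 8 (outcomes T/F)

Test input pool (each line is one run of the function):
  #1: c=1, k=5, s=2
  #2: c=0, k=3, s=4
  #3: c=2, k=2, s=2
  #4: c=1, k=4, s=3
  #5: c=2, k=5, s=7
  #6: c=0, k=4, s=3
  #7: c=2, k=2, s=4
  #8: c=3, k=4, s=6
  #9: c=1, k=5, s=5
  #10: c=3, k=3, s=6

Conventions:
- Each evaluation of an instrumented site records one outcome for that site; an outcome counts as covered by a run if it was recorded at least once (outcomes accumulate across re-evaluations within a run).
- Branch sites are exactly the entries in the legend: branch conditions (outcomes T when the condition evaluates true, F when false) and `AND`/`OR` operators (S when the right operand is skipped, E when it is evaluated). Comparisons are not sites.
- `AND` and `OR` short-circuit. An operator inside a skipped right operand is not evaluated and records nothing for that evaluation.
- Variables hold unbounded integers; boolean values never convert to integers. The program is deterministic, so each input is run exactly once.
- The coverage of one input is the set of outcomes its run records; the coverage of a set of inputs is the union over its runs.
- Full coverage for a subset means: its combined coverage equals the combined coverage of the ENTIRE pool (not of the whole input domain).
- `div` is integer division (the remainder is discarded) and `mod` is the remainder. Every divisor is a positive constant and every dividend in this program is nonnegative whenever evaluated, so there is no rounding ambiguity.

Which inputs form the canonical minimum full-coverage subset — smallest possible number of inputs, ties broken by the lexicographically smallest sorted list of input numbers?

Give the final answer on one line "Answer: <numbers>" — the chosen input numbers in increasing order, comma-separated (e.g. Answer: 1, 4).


test 1 (c=1, k=5, s=2) hits B1=T, B2=E
test 2 (c=0, k=3, s=4) hits B1=T, B2=E
test 3 (c=2, k=2, s=2) hits B1=F, B2=E, B3=F, B4=E, B5=T
test 4 (c=1, k=4, s=3) hits B1=T, B2=E
test 5 (c=2, k=5, s=7) hits B1=F, B2=S, B3=F, B4=S, B5=F
test 6 (c=0, k=4, s=3) hits B1=T, B2=E
test 7 (c=2, k=2, s=4) hits B1=F, B2=E, B3=F, B4=E, B5=T
test 8 (c=3, k=4, s=6) hits B1=T, B2=E
test 9 (c=1, k=5, s=5) hits B1=T, B2=E
test 10 (c=3, k=3, s=6) hits B1=T, B2=E
pool-wide coverage (9 outcomes): B1=T, B1=F, B2=S, B2=E, B3=F, B4=S, B4=E, B5=T, B5=F
size 1 is not enough: best union over all size-1 subsets is 5/9
size 2 is not enough: best union over all size-2 subsets is 8/9
size 3: inputs {1, 3, 5} cover all 9 outcomes, and no lexicographically smaller subset of this size does
Answer: 1, 3, 5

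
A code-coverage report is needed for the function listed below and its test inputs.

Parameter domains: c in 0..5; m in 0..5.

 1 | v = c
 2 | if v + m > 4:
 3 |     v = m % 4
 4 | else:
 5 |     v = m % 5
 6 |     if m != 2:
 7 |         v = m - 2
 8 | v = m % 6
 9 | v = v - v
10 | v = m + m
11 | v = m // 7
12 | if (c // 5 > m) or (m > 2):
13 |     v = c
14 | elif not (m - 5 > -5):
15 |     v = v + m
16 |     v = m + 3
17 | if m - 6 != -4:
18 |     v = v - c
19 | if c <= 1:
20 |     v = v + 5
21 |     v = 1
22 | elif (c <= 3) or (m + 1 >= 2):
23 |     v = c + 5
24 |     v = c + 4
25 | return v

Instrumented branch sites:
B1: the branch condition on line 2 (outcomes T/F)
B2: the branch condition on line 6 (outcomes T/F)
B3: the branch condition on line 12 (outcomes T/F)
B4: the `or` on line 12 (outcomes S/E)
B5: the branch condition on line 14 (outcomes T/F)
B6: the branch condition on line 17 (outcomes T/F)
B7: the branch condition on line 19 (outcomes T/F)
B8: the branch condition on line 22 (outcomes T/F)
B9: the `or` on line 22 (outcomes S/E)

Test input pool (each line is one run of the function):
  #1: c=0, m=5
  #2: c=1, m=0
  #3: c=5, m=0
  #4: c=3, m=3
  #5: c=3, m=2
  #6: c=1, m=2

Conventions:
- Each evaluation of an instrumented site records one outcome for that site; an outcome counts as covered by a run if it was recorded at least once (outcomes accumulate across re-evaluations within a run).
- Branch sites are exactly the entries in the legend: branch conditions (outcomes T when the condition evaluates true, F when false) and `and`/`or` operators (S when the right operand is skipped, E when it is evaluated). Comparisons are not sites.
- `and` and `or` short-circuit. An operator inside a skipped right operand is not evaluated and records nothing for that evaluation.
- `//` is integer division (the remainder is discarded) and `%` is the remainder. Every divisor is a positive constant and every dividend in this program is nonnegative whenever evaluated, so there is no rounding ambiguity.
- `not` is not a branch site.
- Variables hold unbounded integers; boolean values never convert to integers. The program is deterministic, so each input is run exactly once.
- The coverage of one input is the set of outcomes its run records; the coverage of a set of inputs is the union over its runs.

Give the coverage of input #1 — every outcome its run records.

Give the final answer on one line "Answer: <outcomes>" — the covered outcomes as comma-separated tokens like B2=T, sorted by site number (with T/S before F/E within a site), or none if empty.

Event log for input #1 (c=0, m=5):
  B1->T, B4->E, B3->T, B6->T, B7->T
collecting distinct outcomes: B1=T, B3=T, B4=E, B6=T, B7=T

Answer: B1=T, B3=T, B4=E, B6=T, B7=T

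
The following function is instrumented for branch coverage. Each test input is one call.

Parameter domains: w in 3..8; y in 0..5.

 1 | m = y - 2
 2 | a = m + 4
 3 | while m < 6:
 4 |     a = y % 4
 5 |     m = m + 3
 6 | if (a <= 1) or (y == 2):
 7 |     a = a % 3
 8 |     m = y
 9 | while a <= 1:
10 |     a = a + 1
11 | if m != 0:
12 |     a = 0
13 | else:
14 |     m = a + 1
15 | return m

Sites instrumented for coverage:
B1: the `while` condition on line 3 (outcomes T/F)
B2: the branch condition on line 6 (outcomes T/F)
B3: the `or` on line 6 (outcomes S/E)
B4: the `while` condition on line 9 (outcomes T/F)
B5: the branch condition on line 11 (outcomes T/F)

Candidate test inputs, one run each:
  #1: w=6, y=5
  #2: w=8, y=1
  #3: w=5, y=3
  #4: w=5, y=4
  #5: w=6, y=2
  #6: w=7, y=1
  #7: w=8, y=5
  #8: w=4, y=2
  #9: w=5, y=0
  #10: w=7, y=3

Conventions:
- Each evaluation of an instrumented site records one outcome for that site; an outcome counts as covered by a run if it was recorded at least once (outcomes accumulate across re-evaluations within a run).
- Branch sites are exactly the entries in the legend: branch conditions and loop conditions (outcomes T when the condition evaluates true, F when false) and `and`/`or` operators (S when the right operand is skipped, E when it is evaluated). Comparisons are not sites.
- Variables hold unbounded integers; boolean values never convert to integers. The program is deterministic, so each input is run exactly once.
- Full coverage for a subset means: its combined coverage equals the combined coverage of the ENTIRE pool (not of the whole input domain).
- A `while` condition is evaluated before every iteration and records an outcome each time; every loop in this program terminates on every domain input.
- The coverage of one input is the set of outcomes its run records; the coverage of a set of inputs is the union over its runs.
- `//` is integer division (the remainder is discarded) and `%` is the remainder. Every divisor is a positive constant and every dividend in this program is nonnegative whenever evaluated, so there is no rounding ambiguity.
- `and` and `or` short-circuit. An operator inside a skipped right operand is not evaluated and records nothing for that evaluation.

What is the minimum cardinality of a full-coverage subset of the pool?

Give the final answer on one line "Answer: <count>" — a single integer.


input #1 (w=6, y=5): events B1->T, B1->F, B3->S, B2->T, B4->T, B4->F, B5->T; covers B1=T, B1=F, B2=T, B3=S, B4=T, B4=F, B5=T
input #2 (w=8, y=1): events B1->T, B1->T, B1->T, B1->F, B3->S, B2->T, B4->T, B4->F, B5->T; covers B1=T, B1=F, B2=T, B3=S, B4=T, B4=F, B5=T
input #3 (w=5, y=3): events B1->T, B1->T, B1->F, B3->E, B2->F, B4->F, B5->T; covers B1=T, B1=F, B2=F, B3=E, B4=F, B5=T
input #4 (w=5, y=4): events B1->T, B1->T, B1->F, B3->S, B2->T, B4->T, B4->T, B4->F, B5->T; covers B1=T, B1=F, B2=T, B3=S, B4=T, B4=F, B5=T
input #5 (w=6, y=2): events B1->T, B1->T, B1->F, B3->E, B2->T, B4->F, B5->T; covers B1=T, B1=F, B2=T, B3=E, B4=F, B5=T
input #6 (w=7, y=1): events B1->T, B1->T, B1->T, B1->F, B3->S, B2->T, B4->T, B4->F, B5->T; covers B1=T, B1=F, B2=T, B3=S, B4=T, B4=F, B5=T
input #7 (w=8, y=5): events B1->T, B1->F, B3->S, B2->T, B4->T, B4->F, B5->T; covers B1=T, B1=F, B2=T, B3=S, B4=T, B4=F, B5=T
input #8 (w=4, y=2): events B1->T, B1->T, B1->F, B3->E, B2->T, B4->F, B5->T; covers B1=T, B1=F, B2=T, B3=E, B4=F, B5=T
input #9 (w=5, y=0): events B1->T, B1->T, B1->T, B1->F, B3->S, B2->T, B4->T, B4->T, B4->F, B5->F; covers B1=T, B1=F, B2=T, B3=S, B4=T, B4=F, B5=F
input #10 (w=7, y=3): events B1->T, B1->T, B1->F, B3->E, B2->F, B4->F, B5->T; covers B1=T, B1=F, B2=F, B3=E, B4=F, B5=T
union over all inputs: B1=T, B1=F, B2=T, B2=F, B3=S, B3=E, B4=T, B4=F, B5=T, B5=F (10 outcomes)
no size-1 subset reaches all 10 outcomes (best union: 7/10)
inputs {3, 9} (size 2) cover everything; no size-2 subset with a lexicographically smaller index list covers all 10
Answer: 2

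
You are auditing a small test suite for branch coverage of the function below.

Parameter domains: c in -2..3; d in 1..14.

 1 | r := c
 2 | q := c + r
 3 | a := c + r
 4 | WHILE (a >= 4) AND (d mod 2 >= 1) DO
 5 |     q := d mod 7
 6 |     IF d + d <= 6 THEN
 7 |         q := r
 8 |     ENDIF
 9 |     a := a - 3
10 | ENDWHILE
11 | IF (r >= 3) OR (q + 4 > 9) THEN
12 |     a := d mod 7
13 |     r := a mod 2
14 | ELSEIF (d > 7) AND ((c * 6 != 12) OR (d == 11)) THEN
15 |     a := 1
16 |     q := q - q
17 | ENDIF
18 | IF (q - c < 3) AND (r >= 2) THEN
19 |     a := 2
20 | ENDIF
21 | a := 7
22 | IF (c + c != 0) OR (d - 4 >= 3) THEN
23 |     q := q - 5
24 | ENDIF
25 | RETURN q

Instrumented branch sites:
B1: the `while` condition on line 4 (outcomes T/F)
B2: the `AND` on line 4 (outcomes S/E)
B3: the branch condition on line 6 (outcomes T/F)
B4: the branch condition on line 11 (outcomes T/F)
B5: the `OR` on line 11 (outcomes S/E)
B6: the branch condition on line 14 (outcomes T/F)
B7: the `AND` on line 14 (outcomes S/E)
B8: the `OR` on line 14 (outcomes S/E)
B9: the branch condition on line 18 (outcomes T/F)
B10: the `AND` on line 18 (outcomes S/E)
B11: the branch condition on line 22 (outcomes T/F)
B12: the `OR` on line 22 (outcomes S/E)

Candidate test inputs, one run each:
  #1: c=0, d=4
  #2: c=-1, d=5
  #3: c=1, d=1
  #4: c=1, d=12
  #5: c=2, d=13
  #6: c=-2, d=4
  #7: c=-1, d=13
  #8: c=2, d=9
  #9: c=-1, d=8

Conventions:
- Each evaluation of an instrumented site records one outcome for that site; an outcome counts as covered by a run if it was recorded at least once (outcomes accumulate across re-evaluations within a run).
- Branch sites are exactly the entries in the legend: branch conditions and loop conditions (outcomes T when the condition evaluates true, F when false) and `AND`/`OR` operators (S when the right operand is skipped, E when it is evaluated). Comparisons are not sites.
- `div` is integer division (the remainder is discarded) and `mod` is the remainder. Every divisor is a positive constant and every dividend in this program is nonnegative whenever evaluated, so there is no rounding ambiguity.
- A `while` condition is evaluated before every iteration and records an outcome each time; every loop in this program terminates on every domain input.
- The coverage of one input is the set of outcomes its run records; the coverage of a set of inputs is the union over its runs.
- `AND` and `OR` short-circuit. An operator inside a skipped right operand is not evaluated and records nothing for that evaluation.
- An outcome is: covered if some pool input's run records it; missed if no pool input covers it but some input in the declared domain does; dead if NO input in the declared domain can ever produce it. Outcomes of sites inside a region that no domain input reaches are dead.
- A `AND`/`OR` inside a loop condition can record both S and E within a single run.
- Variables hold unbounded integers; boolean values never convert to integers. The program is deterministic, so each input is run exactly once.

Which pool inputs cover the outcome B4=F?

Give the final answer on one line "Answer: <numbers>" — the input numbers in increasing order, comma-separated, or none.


input #1 (c=0, d=4): produces B4=F
input #2 (c=-1, d=5): produces B4=F
input #3 (c=1, d=1): produces B4=F
input #4 (c=1, d=12): produces B4=F
input #5 (c=2, d=13): does not produce B4=F
input #6 (c=-2, d=4): produces B4=F
input #7 (c=-1, d=13): produces B4=F
input #8 (c=2, d=9): produces B4=F
input #9 (c=-1, d=8): produces B4=F
Answer: 1, 2, 3, 4, 6, 7, 8, 9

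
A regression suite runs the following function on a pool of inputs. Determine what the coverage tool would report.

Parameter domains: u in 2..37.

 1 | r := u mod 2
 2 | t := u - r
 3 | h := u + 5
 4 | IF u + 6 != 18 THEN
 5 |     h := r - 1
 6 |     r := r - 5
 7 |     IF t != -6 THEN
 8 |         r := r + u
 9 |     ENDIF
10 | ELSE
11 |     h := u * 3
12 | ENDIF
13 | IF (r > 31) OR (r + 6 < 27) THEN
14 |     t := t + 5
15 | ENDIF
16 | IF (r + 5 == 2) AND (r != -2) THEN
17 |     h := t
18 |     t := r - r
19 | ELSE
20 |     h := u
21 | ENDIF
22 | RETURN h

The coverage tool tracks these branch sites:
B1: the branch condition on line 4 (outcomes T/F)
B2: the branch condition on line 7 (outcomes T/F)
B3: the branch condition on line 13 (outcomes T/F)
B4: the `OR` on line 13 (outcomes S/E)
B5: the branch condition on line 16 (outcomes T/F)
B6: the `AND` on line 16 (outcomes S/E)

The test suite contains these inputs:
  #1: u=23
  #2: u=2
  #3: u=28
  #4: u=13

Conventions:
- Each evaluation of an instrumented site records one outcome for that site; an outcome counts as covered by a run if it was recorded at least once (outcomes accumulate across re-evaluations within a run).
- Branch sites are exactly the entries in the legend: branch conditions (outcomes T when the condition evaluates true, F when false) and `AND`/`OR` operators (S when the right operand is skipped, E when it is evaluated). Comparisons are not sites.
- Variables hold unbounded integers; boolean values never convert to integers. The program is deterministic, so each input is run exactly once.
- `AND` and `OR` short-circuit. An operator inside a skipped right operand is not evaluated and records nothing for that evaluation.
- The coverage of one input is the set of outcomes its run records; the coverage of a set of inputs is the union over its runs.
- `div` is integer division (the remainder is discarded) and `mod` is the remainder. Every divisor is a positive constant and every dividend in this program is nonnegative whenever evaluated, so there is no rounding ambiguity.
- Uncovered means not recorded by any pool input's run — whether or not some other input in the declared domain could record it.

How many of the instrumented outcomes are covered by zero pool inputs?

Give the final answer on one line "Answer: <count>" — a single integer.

test 1 (u=23) fires B1->T, B2->T, B4->E, B3->T, B6->S, B5->F; hits B1=T, B2=T, B3=T, B4=E, B5=F, B6=S
test 2 (u=2) fires B1->T, B2->T, B4->E, B3->T, B6->E, B5->T; hits B1=T, B2=T, B3=T, B4=E, B5=T, B6=E
test 3 (u=28) fires B1->T, B2->T, B4->E, B3->F, B6->S, B5->F; hits B1=T, B2=T, B3=F, B4=E, B5=F, B6=S
test 4 (u=13) fires B1->T, B2->T, B4->E, B3->T, B6->S, B5->F; hits B1=T, B2=T, B3=T, B4=E, B5=F, B6=S
union over the pool: B1=T, B2=T, B3=T, B3=F, B4=E, B5=T, B5=F, B6=S, B6=E
uncovered (3 of 12): B1=F, B2=F, B4=S

Answer: 3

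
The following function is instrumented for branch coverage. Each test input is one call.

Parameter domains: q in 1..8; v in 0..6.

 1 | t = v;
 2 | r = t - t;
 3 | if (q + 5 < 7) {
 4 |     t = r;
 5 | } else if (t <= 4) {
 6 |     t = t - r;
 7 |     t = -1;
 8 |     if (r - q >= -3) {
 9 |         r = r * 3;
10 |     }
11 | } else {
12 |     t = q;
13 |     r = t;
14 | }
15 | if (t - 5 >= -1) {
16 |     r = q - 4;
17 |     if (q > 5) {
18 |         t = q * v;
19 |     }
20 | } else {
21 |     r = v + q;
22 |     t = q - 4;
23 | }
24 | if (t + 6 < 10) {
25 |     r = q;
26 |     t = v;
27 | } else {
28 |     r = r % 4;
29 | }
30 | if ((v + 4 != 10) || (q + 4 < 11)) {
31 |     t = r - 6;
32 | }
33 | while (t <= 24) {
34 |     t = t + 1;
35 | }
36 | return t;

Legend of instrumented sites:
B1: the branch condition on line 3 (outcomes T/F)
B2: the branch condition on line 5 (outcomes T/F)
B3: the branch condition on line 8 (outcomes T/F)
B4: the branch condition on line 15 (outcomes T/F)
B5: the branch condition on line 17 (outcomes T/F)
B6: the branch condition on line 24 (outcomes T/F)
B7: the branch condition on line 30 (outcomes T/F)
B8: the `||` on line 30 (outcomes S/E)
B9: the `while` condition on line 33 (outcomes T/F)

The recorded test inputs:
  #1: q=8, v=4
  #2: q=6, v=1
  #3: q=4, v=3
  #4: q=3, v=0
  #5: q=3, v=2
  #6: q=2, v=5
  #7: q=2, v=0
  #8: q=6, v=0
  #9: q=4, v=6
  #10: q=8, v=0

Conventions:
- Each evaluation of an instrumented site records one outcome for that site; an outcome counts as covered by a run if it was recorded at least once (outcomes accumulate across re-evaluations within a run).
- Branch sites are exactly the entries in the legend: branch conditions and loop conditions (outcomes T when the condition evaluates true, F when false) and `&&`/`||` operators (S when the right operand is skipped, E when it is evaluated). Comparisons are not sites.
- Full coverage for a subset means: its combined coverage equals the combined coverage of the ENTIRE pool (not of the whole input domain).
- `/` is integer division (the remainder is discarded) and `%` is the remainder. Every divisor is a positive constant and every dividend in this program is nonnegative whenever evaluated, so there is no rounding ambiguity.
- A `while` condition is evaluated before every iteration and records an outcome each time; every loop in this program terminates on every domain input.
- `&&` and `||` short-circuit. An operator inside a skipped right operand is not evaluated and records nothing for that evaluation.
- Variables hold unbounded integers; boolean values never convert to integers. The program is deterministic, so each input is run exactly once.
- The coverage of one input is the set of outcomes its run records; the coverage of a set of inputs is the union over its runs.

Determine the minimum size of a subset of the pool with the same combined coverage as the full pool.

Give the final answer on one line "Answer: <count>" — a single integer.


input #1 (q=8, v=4): events B1->F, B2->T, B3->F, B4->F, B6->F, B8->S, B7->T, B9->T, B9->T, B9->T, B9->T, B9->T, B9->T, B9->T, ...; covers B1=F, B2=T, B3=F, B4=F, B6=F, B7=T, B8=S, B9=T, B9=F
input #2 (q=6, v=1): events B1->F, B2->T, B3->F, B4->F, B6->T, B8->S, B7->T, B9->T, B9->T, B9->T, B9->T, B9->T, B9->T, B9->T, ...; covers B1=F, B2=T, B3=F, B4=F, B6=T, B7=T, B8=S, B9=T, B9=F
input #3 (q=4, v=3): events B1->F, B2->T, B3->F, B4->F, B6->T, B8->S, B7->T, B9->T, B9->T, B9->T, B9->T, B9->T, B9->T, B9->T, ...; covers B1=F, B2=T, B3=F, B4=F, B6=T, B7=T, B8=S, B9=T, B9=F
input #4 (q=3, v=0): events B1->F, B2->T, B3->T, B4->F, B6->T, B8->S, B7->T, B9->T, B9->T, B9->T, B9->T, B9->T, B9->T, B9->T, ...; covers B1=F, B2=T, B3=T, B4=F, B6=T, B7=T, B8=S, B9=T, B9=F
input #5 (q=3, v=2): events B1->F, B2->T, B3->T, B4->F, B6->T, B8->S, B7->T, B9->T, B9->T, B9->T, B9->T, B9->T, B9->T, B9->T, ...; covers B1=F, B2=T, B3=T, B4=F, B6=T, B7=T, B8=S, B9=T, B9=F
input #6 (q=2, v=5): events B1->F, B2->F, B4->F, B6->T, B8->S, B7->T, B9->T, B9->T, B9->T, B9->T, B9->T, B9->T, B9->T, B9->T, ...; covers B1=F, B2=F, B4=F, B6=T, B7=T, B8=S, B9=T, B9=F
input #7 (q=2, v=0): events B1->F, B2->T, B3->T, B4->F, B6->T, B8->S, B7->T, B9->T, B9->T, B9->T, B9->T, B9->T, B9->T, B9->T, ...; covers B1=F, B2=T, B3=T, B4=F, B6=T, B7=T, B8=S, B9=T, B9=F
input #8 (q=6, v=0): events B1->F, B2->T, B3->F, B4->F, B6->T, B8->S, B7->T, B9->T, B9->T, B9->T, B9->T, B9->T, B9->T, B9->T, ...; covers B1=F, B2=T, B3=F, B4=F, B6=T, B7=T, B8=S, B9=T, B9=F
input #9 (q=4, v=6): events B1->F, B2->F, B4->T, B5->F, B6->F, B8->E, B7->T, B9->T, B9->T, B9->T, B9->T, B9->T, B9->T, B9->T, ...; covers B1=F, B2=F, B4=T, B5=F, B6=F, B7=T, B8=E, B9=T, B9=F
input #10 (q=8, v=0): events B1->F, B2->T, B3->F, B4->F, B6->F, B8->S, B7->T, B9->T, B9->T, B9->T, B9->T, B9->T, B9->T, B9->T, ...; covers B1=F, B2=T, B3=F, B4=F, B6=F, B7=T, B8=S, B9=T, B9=F
the full pool covers 15 outcomes: B1=F, B2=T, B2=F, B3=T, B3=F, B4=T, B4=F, B5=F, B6=T, B6=F, B7=T, B8=S, B8=E, B9=T, B9=F
every size-1 subset falls short of the 15 outcomes (best: 9/15)
every size-2 subset falls short of the 15 outcomes (best: 14/15)
inputs {1, 4, 9} (size 3) cover everything; no size-3 subset with a lexicographically smaller index list covers all 15
Answer: 3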